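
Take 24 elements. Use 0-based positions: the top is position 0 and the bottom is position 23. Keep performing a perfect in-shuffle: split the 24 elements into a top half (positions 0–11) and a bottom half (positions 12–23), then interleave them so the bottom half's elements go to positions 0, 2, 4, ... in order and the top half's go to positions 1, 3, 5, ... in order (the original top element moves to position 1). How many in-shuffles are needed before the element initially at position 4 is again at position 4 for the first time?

Follow position 4 under repeated in-shuffles:
4 → 9 → 19 → 14 → 4
It first returns after 4 in-shuffles.

4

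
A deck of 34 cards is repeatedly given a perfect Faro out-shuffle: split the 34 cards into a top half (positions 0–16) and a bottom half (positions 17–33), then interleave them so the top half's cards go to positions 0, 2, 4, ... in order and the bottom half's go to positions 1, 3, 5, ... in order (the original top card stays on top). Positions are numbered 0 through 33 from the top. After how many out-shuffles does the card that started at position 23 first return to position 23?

Follow position 23 under repeated out-shuffles:
23 → 13 → 26 → 19 → 5 → 10 → 20 → 7 → 14 → 28 → 23
It first returns after 10 out-shuffles.

10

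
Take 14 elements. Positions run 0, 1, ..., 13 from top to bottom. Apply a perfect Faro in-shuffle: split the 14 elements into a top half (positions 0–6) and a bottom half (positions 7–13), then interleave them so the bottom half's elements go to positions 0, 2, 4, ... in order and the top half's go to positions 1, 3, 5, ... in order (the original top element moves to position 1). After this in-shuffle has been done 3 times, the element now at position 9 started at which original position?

Work backwards from position 9, undoing one in-shuffle at a time:
9 ← 4 ← 9 ← 4
So the element now at position 9 started at position 4.

4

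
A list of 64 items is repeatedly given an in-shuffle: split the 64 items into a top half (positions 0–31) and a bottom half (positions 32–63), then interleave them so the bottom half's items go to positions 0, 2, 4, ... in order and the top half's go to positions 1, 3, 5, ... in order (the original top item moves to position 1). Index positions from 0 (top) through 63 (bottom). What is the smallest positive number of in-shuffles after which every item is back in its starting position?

12

The in-shuffle permutes the 64 positions with cycle lengths [4, 12, 12, 12, 12, 12].
Every item is home exactly when every cycle has completed a whole number of laps, i.e. after lcm(4, 12) = 12 in-shuffles.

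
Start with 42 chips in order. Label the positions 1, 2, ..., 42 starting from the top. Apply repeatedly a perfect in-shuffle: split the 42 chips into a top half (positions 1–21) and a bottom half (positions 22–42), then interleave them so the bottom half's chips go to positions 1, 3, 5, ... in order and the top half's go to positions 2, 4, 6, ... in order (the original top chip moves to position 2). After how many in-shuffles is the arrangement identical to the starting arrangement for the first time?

The in-shuffle permutes the 42 positions with cycle lengths [14, 14, 14].
Every chip is home exactly when every cycle has completed a whole number of laps, i.e. after lcm(14) = 14 in-shuffles.

14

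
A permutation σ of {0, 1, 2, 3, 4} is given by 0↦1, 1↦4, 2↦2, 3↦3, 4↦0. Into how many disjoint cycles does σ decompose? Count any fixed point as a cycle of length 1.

Cycle decomposition: (0 1 4) (2) (3).
3 cycles.

3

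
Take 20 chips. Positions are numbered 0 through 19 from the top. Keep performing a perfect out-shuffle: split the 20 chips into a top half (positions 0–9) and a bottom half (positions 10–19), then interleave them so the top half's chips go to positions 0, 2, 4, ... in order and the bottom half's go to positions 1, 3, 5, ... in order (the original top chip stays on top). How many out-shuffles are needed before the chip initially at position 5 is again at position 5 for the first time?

18

Follow position 5 under repeated out-shuffles:
5 → 10 → 1 → 2 → 4 → 8 → 16 → 13 → 7 → 14 → 9 → 18 → 17 → 15 → 11 → 3 → 6 → 12 → 5
It first returns after 18 out-shuffles.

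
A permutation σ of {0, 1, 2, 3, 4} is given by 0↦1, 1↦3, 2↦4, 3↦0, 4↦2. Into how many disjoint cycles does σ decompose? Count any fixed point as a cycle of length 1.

Cycle decomposition: (0 1 3) (2 4).
2 cycles.

2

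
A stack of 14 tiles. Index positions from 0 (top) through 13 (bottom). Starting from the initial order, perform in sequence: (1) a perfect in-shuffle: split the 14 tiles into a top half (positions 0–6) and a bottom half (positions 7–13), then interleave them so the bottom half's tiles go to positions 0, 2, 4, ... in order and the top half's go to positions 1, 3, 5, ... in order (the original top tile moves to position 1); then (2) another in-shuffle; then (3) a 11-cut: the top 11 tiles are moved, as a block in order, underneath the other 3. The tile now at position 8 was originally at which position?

Undo the operations in reverse order, starting from position 8:
  undo op 3 (cut 11): 8 ← 5
  undo op 2 (in-shuffle, from top half): 5 ← 2
  undo op 1 (in-shuffle, from bottom half): 2 ← 8
So the tile at position 8 came from original position 8.

8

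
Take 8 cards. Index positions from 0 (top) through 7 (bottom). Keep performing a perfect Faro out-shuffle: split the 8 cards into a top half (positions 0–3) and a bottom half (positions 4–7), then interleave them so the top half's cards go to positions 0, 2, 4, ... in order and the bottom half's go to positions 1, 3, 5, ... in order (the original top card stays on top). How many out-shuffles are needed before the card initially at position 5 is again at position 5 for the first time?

Follow position 5 under repeated out-shuffles:
5 → 3 → 6 → 5
It first returns after 3 out-shuffles.

3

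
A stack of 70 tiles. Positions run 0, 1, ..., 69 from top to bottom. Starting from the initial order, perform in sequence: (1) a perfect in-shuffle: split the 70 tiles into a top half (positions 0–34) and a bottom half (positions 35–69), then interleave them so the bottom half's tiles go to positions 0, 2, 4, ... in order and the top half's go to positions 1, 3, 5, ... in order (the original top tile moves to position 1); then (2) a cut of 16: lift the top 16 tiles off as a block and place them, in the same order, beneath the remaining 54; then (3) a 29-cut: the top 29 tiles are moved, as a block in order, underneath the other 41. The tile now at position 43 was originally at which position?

Undo the operations in reverse order, starting from position 43:
  undo op 3 (cut 29): 43 ← 2
  undo op 2 (cut 16): 2 ← 18
  undo op 1 (in-shuffle, from bottom half): 18 ← 44
So the tile at position 43 came from original position 44.

44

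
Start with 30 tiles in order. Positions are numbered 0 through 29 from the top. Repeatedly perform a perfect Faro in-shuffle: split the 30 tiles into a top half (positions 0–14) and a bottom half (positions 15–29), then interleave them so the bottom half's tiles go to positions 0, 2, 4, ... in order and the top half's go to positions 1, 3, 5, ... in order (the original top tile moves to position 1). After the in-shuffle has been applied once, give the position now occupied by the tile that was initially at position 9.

19

Track the tile's position through each in-shuffle:
9 → 19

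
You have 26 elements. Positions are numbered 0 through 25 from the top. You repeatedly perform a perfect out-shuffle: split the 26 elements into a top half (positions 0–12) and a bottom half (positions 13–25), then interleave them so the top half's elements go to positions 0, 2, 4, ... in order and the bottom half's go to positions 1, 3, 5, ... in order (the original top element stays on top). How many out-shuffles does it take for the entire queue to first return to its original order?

The out-shuffle permutes the 26 positions with cycle lengths [1, 1, 4, 20].
Every element is home exactly when every cycle has completed a whole number of laps, i.e. after lcm(1, 4, 20) = 20 out-shuffles.

20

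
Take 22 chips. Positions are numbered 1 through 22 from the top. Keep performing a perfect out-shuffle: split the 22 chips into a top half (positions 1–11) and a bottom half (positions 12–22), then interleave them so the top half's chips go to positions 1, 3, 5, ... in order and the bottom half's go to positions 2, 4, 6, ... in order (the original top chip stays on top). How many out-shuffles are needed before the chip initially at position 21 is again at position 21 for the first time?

Follow position 21 under repeated out-shuffles:
21 → 20 → 18 → 14 → 6 → 11 → 21
It first returns after 6 out-shuffles.

6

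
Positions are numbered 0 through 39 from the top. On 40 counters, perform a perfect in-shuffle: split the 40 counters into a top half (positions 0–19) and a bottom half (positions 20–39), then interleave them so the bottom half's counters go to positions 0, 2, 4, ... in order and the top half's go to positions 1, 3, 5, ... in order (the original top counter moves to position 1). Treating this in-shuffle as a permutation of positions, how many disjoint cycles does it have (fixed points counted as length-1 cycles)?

Trace each unvisited position around until it returns:
(0 1 3 7 15 31 ... len 20) (2 5 11 23 6 13 ... len 20)
2 cycles in total.

2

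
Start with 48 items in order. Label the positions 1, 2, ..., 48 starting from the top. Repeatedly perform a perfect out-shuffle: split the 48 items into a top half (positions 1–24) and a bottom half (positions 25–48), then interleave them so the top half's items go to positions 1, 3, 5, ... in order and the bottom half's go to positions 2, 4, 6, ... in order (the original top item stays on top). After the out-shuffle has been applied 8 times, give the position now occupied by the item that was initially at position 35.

Track the item's position through each out-shuffle:
35 → 22 → 43 → 38 → 28 → 8 → 15 → 29 → 10

10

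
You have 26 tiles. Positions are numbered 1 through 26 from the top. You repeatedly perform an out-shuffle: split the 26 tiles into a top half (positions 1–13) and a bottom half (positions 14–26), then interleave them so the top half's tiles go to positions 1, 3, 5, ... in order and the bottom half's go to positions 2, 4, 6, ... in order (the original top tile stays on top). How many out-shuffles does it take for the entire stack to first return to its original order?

The out-shuffle permutes the 26 positions with cycle lengths [1, 1, 4, 20].
Every tile is home exactly when every cycle has completed a whole number of laps, i.e. after lcm(1, 4, 20) = 20 out-shuffles.

20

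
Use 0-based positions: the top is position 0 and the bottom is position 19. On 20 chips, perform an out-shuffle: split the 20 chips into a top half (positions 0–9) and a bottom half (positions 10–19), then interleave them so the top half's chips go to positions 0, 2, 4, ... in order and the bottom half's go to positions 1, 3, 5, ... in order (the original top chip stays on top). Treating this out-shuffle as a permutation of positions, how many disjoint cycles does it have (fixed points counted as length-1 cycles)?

3

Trace each unvisited position around until it returns:
(0) (1 2 4 8 16 13 ... len 18) (19)
3 cycles in total.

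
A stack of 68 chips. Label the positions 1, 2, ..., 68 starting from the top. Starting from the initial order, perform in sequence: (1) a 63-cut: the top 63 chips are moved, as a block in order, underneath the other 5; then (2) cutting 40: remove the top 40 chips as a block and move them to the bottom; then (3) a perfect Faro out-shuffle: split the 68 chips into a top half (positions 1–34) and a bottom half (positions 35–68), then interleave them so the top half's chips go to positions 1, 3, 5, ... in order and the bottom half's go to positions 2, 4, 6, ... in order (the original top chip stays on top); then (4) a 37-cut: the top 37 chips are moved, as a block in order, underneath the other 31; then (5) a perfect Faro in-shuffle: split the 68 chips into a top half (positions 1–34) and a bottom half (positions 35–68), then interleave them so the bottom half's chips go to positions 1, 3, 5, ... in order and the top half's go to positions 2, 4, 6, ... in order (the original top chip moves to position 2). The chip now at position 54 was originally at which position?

33

Undo the operations in reverse order, starting from position 54:
  undo op 5 (in-shuffle, from top half): 54 ← 27
  undo op 4 (cut 37): 27 ← 64
  undo op 3 (out-shuffle, from bottom half): 64 ← 66
  undo op 2 (cut 40): 66 ← 38
  undo op 1 (cut 63): 38 ← 33
So the chip at position 54 came from original position 33.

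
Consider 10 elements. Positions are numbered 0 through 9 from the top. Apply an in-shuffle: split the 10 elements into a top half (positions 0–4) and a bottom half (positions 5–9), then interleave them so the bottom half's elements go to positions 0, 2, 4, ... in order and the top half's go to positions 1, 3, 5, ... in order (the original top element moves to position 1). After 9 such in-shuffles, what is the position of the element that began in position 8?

9

Track the element's position through each in-shuffle:
8 → 6 → 2 → 5 → 0 → 1 → 3 → 7 → 4 → 9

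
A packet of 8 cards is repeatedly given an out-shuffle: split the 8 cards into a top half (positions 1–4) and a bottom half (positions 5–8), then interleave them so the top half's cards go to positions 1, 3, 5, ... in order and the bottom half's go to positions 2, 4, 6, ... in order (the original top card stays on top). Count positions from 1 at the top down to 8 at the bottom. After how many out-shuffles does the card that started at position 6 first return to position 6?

3

Follow position 6 under repeated out-shuffles:
6 → 4 → 7 → 6
It first returns after 3 out-shuffles.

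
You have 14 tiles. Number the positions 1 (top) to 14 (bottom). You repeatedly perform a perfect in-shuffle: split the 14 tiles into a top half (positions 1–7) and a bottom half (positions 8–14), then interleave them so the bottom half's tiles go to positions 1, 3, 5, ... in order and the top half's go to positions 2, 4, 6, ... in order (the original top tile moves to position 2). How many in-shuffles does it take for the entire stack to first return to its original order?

The in-shuffle permutes the 14 positions with cycle lengths [2, 4, 4, 4].
Every tile is home exactly when every cycle has completed a whole number of laps, i.e. after lcm(2, 4) = 4 in-shuffles.

4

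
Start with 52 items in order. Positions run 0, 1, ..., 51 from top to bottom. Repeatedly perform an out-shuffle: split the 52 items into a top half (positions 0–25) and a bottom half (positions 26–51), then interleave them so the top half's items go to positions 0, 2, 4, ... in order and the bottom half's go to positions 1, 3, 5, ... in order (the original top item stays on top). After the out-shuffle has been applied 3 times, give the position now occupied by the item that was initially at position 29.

Track the item's position through each out-shuffle:
29 → 7 → 14 → 28

28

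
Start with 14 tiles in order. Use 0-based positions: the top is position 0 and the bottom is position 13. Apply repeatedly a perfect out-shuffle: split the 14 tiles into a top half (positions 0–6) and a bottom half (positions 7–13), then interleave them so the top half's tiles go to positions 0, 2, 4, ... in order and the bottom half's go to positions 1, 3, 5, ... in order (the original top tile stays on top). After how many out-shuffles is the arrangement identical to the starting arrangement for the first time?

12

The out-shuffle permutes the 14 positions with cycle lengths [1, 1, 12].
Every tile is home exactly when every cycle has completed a whole number of laps, i.e. after lcm(1, 12) = 12 out-shuffles.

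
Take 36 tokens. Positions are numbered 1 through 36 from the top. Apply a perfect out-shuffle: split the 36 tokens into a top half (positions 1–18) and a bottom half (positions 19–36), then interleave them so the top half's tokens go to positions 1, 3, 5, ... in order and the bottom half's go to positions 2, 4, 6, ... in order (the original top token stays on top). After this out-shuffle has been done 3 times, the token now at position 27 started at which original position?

Work backwards from position 27, undoing one out-shuffle at a time:
27 ← 14 ← 25 ← 13
So the token now at position 27 started at position 13.

13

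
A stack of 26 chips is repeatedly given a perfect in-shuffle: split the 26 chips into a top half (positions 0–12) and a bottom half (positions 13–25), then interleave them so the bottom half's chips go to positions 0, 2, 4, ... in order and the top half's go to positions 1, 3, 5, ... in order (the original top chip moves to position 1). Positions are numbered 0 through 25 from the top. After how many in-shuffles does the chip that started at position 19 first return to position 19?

18

Follow position 19 under repeated in-shuffles:
19 → 12 → 25 → 24 → 22 → 18 → 10 → 21 → 16 → 6 → 13 → 0 → 1 → 3 → 7 → 15 → 4 → 9 → 19
It first returns after 18 in-shuffles.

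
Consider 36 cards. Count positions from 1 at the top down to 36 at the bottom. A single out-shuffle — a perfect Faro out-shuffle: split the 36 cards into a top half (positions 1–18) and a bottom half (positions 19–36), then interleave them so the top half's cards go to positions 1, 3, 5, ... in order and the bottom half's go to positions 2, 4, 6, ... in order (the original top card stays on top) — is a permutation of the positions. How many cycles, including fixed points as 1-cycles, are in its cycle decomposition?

7

Trace each unvisited position around until it returns:
(1) (2 3 5 9 17 33 ... len 12) (4 7 13 25 14 27 ... len 12) (6 11 21) (8 15 29 22) (16 31 26) (36)
7 cycles in total.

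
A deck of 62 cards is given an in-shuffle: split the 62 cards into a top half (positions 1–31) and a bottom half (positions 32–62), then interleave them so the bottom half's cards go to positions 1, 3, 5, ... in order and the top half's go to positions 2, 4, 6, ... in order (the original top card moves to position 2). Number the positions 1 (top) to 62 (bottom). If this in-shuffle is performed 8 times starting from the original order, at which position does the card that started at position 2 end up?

8

Track the card's position through each in-shuffle:
2 → 4 → 8 → 16 → 32 → 1 → 2 → 4 → 8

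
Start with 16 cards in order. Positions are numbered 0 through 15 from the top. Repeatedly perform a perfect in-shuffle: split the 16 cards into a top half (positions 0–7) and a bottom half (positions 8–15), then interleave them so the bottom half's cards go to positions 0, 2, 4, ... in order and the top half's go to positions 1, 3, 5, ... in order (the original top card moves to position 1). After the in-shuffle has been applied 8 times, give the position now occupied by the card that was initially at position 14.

Track the card's position through each in-shuffle:
14 → 12 → 8 → 0 → 1 → 3 → 7 → 15 → 14

14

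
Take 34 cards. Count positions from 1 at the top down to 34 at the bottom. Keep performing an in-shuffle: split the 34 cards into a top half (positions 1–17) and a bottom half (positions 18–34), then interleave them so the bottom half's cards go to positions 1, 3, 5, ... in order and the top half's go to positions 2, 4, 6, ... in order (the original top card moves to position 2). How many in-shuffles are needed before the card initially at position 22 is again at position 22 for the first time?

12

Follow position 22 under repeated in-shuffles:
22 → 9 → 18 → 1 → 2 → 4 → 8 → 16 → 32 → 29 → 23 → 11 → 22
It first returns after 12 in-shuffles.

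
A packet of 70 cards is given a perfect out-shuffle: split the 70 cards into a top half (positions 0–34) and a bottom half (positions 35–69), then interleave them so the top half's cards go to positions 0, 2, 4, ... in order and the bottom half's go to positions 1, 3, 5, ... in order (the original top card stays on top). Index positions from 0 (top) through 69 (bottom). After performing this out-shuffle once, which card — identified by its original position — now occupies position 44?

Work backwards from position 44, undoing one out-shuffle at a time:
44 ← 22
So the card now at position 44 started at position 22.

22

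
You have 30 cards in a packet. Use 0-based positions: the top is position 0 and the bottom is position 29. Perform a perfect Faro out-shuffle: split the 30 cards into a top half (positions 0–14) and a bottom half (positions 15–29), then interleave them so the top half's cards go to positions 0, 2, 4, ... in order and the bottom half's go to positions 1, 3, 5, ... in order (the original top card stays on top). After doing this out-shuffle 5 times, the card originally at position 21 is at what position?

5

Track the card's position through each out-shuffle:
21 → 13 → 26 → 23 → 17 → 5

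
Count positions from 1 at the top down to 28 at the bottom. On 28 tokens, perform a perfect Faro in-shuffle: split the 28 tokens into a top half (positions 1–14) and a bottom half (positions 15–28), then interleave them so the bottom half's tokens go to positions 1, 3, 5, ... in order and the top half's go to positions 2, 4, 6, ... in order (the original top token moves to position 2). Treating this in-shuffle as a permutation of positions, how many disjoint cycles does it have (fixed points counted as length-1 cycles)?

Trace each unvisited position around until it returns:
(1 2 4 8 16 3 ... len 28)
1 cycle in total.

1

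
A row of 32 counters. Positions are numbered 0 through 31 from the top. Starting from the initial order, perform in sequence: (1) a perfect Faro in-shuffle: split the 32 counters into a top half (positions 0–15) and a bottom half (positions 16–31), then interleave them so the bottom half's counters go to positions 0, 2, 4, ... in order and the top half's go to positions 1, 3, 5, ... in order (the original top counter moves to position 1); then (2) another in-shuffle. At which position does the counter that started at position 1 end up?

7

Track the counter from position 1 forward through each operation:
  after op 1 (in-shuffle): 1 → 3
  after op 2 (in-shuffle): 3 → 7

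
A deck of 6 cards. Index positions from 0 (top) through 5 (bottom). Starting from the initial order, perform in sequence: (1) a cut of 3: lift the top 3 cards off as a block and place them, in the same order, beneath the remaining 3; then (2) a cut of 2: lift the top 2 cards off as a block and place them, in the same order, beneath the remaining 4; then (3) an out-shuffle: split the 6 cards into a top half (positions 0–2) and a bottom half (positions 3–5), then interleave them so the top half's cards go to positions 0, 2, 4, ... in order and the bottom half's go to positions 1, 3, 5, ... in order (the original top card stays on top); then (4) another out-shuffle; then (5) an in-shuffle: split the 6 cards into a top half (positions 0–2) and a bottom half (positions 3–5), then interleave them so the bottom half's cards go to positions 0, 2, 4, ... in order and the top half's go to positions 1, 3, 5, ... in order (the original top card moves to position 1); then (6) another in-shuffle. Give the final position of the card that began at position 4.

Track the card from position 4 forward through each operation:
  after op 1 (cut 3): 4 → 1
  after op 2 (cut 2): 1 → 5
  after op 3 (out-shuffle): 5 → 5
  after op 4 (out-shuffle): 5 → 5
  after op 5 (in-shuffle): 5 → 4
  after op 6 (in-shuffle): 4 → 2

2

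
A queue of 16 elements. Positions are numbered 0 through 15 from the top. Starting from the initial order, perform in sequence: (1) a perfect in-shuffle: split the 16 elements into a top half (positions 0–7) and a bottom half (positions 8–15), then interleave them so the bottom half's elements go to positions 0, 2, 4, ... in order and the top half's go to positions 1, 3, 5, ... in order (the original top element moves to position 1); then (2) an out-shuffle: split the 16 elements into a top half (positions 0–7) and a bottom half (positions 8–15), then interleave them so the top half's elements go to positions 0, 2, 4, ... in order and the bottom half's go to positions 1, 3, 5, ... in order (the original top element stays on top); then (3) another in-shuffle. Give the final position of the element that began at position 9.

Track the element from position 9 forward through each operation:
  after op 1 (in-shuffle): 9 → 2
  after op 2 (out-shuffle): 2 → 4
  after op 3 (in-shuffle): 4 → 9

9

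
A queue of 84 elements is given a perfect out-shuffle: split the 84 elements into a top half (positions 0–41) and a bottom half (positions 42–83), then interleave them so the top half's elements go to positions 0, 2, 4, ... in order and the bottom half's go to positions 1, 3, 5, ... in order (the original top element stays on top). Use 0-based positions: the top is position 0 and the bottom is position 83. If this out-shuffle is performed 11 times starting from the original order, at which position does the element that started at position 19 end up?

68

Track the element's position through each out-shuffle:
19 → 38 → 76 → 69 → 55 → 27 → 54 → 25 → 50 → 17 → 34 → 68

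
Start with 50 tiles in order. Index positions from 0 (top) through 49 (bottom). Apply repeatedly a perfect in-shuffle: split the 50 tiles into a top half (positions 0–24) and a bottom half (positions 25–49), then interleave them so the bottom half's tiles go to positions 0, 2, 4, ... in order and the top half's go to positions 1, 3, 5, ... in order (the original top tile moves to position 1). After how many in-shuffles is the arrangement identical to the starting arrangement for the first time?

The in-shuffle permutes the 50 positions with cycle lengths [2, 8, 8, 8, 8, 8, 8].
Every tile is home exactly when every cycle has completed a whole number of laps, i.e. after lcm(2, 8) = 8 in-shuffles.

8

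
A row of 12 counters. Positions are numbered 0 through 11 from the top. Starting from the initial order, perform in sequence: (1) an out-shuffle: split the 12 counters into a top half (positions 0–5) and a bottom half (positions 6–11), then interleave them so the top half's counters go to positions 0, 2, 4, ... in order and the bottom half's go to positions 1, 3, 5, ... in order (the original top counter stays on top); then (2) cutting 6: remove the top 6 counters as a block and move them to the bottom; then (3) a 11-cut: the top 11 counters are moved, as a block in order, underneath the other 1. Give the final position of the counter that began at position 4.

3

Track the counter from position 4 forward through each operation:
  after op 1 (out-shuffle): 4 → 8
  after op 2 (cut 6): 8 → 2
  after op 3 (cut 11): 2 → 3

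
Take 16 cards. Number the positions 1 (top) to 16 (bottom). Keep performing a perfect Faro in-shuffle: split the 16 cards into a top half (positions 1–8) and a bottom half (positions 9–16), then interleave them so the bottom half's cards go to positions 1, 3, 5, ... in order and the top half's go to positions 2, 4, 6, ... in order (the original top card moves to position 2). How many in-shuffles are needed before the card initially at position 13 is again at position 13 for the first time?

Follow position 13 under repeated in-shuffles:
13 → 9 → 1 → 2 → 4 → 8 → 16 → 15 → 13
It first returns after 8 in-shuffles.

8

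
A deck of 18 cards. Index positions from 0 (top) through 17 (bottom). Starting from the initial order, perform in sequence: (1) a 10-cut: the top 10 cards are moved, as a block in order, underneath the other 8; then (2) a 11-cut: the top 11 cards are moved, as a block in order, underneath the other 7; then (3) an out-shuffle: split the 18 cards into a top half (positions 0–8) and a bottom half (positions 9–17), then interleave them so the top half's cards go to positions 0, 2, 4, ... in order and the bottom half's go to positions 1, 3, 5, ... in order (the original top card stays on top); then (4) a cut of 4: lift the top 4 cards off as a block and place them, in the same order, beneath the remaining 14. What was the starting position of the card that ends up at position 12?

Undo the operations in reverse order, starting from position 12:
  undo op 4 (cut 4): 12 ← 16
  undo op 3 (out-shuffle, from top half): 16 ← 8
  undo op 2 (cut 11): 8 ← 1
  undo op 1 (cut 10): 1 ← 11
So the card at position 12 came from original position 11.

11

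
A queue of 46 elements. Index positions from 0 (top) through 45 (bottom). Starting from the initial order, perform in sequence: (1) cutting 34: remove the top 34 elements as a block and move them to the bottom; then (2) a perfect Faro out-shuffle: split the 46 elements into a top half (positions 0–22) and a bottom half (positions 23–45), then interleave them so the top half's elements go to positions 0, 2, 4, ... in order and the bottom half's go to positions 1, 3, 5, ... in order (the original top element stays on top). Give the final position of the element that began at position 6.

Track the element from position 6 forward through each operation:
  after op 1 (cut 34): 6 → 18
  after op 2 (out-shuffle): 18 → 36

36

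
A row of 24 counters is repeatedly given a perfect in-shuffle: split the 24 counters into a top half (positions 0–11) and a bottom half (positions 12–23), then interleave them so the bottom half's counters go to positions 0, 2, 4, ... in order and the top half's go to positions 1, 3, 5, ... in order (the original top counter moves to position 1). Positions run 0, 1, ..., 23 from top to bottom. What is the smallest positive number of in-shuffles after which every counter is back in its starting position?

The in-shuffle permutes the 24 positions with cycle lengths [4, 20].
Every counter is home exactly when every cycle has completed a whole number of laps, i.e. after lcm(4, 20) = 20 in-shuffles.

20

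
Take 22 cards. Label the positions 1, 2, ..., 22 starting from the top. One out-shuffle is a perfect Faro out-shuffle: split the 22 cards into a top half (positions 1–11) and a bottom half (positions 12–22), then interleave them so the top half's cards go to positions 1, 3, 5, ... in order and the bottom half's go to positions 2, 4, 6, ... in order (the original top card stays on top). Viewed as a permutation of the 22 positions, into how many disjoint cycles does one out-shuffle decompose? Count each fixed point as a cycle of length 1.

7

Trace each unvisited position around until it returns:
(1) (2 3 5 9 17 12) (4 7 13) (6 11 21 20 18 14) (8 15) (10 19 16) (22)
7 cycles in total.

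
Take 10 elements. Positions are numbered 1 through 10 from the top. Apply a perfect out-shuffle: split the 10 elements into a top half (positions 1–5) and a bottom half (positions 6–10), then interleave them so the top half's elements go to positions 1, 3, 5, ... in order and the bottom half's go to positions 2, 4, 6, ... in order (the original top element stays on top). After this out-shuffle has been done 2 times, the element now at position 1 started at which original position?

1

Work backwards from position 1, undoing one out-shuffle at a time:
1 ← 1 ← 1
So the element now at position 1 started at position 1.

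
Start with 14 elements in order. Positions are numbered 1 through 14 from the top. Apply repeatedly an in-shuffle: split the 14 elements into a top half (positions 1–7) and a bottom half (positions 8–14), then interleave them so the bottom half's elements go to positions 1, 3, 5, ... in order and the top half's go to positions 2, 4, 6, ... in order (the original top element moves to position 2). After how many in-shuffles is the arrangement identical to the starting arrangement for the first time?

4

The in-shuffle permutes the 14 positions with cycle lengths [2, 4, 4, 4].
Every element is home exactly when every cycle has completed a whole number of laps, i.e. after lcm(2, 4) = 4 in-shuffles.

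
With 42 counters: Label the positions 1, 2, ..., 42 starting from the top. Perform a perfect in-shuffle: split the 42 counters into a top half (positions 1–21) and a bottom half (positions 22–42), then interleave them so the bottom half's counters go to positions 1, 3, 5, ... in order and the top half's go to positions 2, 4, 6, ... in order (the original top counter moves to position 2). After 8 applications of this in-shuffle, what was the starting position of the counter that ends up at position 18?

34

Work backwards from position 18, undoing one in-shuffle at a time:
18 ← 9 ← 26 ← 13 ← 28 ← 14 ← 7 ← 25 ← 34
So the counter now at position 18 started at position 34.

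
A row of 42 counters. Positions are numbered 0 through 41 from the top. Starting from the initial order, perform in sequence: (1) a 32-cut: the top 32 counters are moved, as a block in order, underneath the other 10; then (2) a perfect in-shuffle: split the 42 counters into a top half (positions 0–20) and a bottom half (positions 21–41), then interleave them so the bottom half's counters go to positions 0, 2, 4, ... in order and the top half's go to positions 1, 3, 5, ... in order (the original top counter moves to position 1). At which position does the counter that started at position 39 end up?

15

Track the counter from position 39 forward through each operation:
  after op 1 (cut 32): 39 → 7
  after op 2 (in-shuffle): 7 → 15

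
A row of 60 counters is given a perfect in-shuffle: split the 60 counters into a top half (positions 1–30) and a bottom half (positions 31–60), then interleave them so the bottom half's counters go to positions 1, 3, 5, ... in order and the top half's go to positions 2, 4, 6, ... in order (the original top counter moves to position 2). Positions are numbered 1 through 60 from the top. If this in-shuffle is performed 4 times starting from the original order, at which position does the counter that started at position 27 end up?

Track the counter's position through each in-shuffle:
27 → 54 → 47 → 33 → 5

5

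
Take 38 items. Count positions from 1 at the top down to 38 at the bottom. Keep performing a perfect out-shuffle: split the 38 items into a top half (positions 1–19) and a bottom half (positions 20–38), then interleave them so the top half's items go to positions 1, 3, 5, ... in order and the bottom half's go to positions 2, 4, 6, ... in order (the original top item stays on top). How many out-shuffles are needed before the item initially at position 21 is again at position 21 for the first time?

36

Follow position 21 under repeated out-shuffles:
21 → 4 → 7 → 13 → 25 → 12 → 23 → 8 → ... → 21 (length 36)
It first returns after 36 out-shuffles.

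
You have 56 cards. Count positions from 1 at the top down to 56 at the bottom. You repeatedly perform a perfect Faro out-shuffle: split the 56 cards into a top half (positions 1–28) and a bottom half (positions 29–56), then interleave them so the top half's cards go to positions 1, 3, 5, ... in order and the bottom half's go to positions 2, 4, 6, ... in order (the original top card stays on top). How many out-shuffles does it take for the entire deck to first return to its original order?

The out-shuffle permutes the 56 positions with cycle lengths [1, 1, 4, 10, 20, 20].
Every card is home exactly when every cycle has completed a whole number of laps, i.e. after lcm(1, 4, 10, 20) = 20 out-shuffles.

20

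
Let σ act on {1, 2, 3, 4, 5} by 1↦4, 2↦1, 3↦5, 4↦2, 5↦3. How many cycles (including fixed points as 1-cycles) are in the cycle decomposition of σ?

2

Cycle decomposition: (1 4 2) (3 5).
2 cycles.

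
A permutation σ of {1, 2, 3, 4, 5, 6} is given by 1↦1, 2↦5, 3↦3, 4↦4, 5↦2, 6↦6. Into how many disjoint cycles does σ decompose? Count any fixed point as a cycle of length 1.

5

Cycle decomposition: (1) (2 5) (3) (4) (6).
5 cycles.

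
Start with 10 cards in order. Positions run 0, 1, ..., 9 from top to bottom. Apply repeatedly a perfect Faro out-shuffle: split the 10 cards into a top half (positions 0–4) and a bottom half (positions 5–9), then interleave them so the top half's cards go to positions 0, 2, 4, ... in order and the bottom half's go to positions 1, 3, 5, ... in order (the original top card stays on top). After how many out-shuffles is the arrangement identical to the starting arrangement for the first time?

The out-shuffle permutes the 10 positions with cycle lengths [1, 1, 2, 6].
Every card is home exactly when every cycle has completed a whole number of laps, i.e. after lcm(1, 2, 6) = 6 out-shuffles.

6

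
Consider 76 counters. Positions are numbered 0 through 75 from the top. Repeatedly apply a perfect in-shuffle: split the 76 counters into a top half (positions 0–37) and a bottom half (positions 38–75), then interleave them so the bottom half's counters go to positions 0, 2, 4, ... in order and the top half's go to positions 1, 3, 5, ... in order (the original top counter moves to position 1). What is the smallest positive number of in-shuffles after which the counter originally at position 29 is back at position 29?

30

Follow position 29 under repeated in-shuffles:
29 → 59 → 42 → 8 → 17 → 35 → 71 → 66 → ... → 29 (length 30)
It first returns after 30 in-shuffles.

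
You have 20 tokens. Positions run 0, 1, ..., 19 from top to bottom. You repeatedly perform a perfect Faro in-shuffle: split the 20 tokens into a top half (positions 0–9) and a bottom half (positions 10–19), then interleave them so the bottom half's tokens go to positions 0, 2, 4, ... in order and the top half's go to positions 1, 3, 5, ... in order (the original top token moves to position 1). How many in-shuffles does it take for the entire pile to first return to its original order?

6

The in-shuffle permutes the 20 positions with cycle lengths [2, 3, 3, 6, 6].
Every token is home exactly when every cycle has completed a whole number of laps, i.e. after lcm(2, 3, 6) = 6 in-shuffles.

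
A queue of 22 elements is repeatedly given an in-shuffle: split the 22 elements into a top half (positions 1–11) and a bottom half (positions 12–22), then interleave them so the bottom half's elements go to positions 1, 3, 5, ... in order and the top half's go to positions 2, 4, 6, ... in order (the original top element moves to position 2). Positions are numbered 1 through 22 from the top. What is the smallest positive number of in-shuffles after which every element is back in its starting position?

11

The in-shuffle permutes the 22 positions with cycle lengths [11, 11].
Every element is home exactly when every cycle has completed a whole number of laps, i.e. after lcm(11) = 11 in-shuffles.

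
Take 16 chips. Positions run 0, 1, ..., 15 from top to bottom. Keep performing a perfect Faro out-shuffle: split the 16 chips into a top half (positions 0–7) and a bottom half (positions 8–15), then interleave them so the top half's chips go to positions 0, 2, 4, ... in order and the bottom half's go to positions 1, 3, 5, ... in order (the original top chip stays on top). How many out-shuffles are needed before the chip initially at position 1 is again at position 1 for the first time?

4

Follow position 1 under repeated out-shuffles:
1 → 2 → 4 → 8 → 1
It first returns after 4 out-shuffles.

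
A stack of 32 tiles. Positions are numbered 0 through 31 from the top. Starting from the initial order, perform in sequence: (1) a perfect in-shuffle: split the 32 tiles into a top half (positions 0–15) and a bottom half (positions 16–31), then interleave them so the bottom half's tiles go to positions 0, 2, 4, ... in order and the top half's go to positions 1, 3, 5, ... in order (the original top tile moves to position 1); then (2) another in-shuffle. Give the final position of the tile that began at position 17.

Track the tile from position 17 forward through each operation:
  after op 1 (in-shuffle): 17 → 2
  after op 2 (in-shuffle): 2 → 5

5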